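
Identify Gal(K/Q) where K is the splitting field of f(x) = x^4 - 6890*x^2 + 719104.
Gal(K/Q) = Z/2Z (cyclic of order 2)

f factors as (x^2 - 6784)(x^2 - 106), so the splitting field is K = Q(sqrt(6784), sqrt(106)). The squarefree part of 6784 is 106 and the squarefree part of 106 is also 106, so sqrt(6784) and sqrt(106) are both rational multiples of sqrt(106). Hence Q(sqrt(6784)) = Q(sqrt(106)) = Q(sqrt(106)), and the splitting field collapses to a single degree-2 extension with Galois group Z/2Z.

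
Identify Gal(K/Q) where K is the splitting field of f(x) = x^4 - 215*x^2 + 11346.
Gal(K/Q) = V_4 (Klein four-group, Z/2Z × Z/2Z)

f factors as (x^2 - 93)(x^2 - 122), so the splitting field is K = Q(sqrt(93), sqrt(122)). The elements 93, 122, 11346 are all non-squares in Q, so sqrt(93) and sqrt(122) generate independent quadratic extensions. Thus [K:Q] = 4 and Gal(K/Q) is generated by the two order-2 automorphisms sqrt(93) ↦ -sqrt(93) and sqrt(122) ↦ -sqrt(122), giving V_4.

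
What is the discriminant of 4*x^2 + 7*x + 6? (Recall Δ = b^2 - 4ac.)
Δ = -47

For a quadratic a x^2 + b x + c the discriminant is Δ = b^2 - 4ac = (7)^2 - 4*(4)*(6) = 49 - (96) = -47.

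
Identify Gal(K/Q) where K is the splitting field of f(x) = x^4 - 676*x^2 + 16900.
Gal(K/Q) = Z/2Z (cyclic of order 2)

f factors as (x^2 - 26)(x^2 - 650), so the splitting field is K = Q(sqrt(26), sqrt(650)). The squarefree part of 26 is 26 and the squarefree part of 650 is also 26, so sqrt(26) and sqrt(650) are both rational multiples of sqrt(26). Hence Q(sqrt(26)) = Q(sqrt(650)) = Q(sqrt(26)), and the splitting field collapses to a single degree-2 extension with Galois group Z/2Z.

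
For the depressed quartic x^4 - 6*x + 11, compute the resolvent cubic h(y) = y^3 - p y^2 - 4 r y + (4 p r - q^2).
h(y) = y^3 - 44*y - 36

Identify coefficients: p = 0, q = -6, r = 11.
Plug into h(y) = y^3 - p y^2 - 4 r y + (4 p r - q^2):
  h(y) = y^3 - (0) y^2 - 4*(11) y + (4*(0)*(11) - (-6)^2)
       = y^3 + (0) y^2 + (-44) y + (-36).
Simplifying: h(y) = y^3 - 44*y - 36.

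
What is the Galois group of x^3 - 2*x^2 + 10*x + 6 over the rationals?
Gal(K/Q) = S_3 (symmetric group of order 6)

Compute the discriminant of x^3 + (-2)*x^2 + (10)*x + (6): Δ = -6540. Since Δ is not a rational square, the Galois group is not contained in A_3; it must be the full S_3 (irreducibility of the cubic rules out anything smaller).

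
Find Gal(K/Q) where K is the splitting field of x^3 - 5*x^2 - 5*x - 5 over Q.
Gal(K/Q) = S_3 (symmetric group of order 6)

Compute the discriminant of x^3 + (-5)*x^2 + (-5)*x + (-5): Δ = -4300. Since Δ is not a rational square, the Galois group is not contained in A_3; it must be the full S_3 (irreducibility of the cubic rules out anything smaller).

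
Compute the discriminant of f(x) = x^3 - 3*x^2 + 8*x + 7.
Δ = -5063

For x^3 + a x^2 + b x + c the discriminant is Δ = 18 a b c - 4 a^3 c + a^2 b^2 - 4 b^3 - 27 c^2.
Plug a = -3, b = 8, c = 7:
  18*(-3)*(8)*(7) - 4*(-3)^3*(7) + (-3)^2*(8)^2 - 4*(8)^3 - 27*(7)^2
  = -3024 + (756) + 576 + (-2048) + (-1323)
  = -5063.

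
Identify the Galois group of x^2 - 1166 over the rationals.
Gal(K/Q) = Z/2Z (cyclic of order 2)

x^2 - 1166 is irreducible over Q since 1166 is not a rational square. The splitting field Q(sqrt(1166)) has degree 2 over Q, and its unique nontrivial automorphism is sqrt(1166) ↦ -sqrt(1166). Hence Gal(Q(sqrt(1166))/Q) = Z/2Z.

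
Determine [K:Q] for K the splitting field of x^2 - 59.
[K:Q] = 2

The polynomial x^2 - 59 is irreducible over Q since 59 is not a perfect square. Its splitting field is Q(sqrt(59)), which has degree 2 over Q.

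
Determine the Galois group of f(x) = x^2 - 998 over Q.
Gal(K/Q) = Z/2Z (cyclic of order 2)

x^2 - 998 is irreducible over Q since 998 is not a rational square. The splitting field Q(sqrt(998)) has degree 2 over Q, and its unique nontrivial automorphism is sqrt(998) ↦ -sqrt(998). Hence Gal(Q(sqrt(998))/Q) = Z/2Z.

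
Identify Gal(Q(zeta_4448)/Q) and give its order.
|Gal(Q(zeta_4448)/Q)| = phi(4448) = 2208; group ≅ (Z/4448Z)^* ≅ Z/2Z × Z/8Z × Z/138Z

The n-th cyclotomic polynomial Φ_4448(x) is the minimal polynomial of zeta_4448 over Q and has degree phi(4448) = 2208. So Q(zeta_4448) is a degree-2208 Galois extension with Galois group (Z/4448Z)^*. By CRT, (Z/4448Z)^* ≅ (Z/32Z)^* × (Z/139Z)^*. Each prime-power unit group is (Z/32Z)^* ≅ Z/2Z × Z/8Z; (Z/139Z)^* ≅ Z/138Z. Hence Gal(Q(zeta_4448)/Q) ≅ Z/2Z × Z/8Z × Z/138Z.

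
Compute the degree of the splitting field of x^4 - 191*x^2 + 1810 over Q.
[K:Q] = 4

f factors as (x^2 - 181)(x^2 - 10); the splitting field is K = Q(sqrt(181), sqrt(10)). Since 181, 10, and 1810 are all non-squares in Q, the three subfields Q(sqrt(181)), Q(sqrt(10)), Q(sqrt(1810)) are distinct degree-2 extensions, so [K:Q] = 4 (Klein four Galois group).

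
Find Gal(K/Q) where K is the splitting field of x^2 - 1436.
Gal(K/Q) = Z/2Z (cyclic of order 2)

x^2 - 1436 is irreducible over Q since 1436 is not a rational square. The splitting field Q(sqrt(1436)) has degree 2 over Q, and its unique nontrivial automorphism is sqrt(1436) ↦ -sqrt(1436). Hence Gal(Q(sqrt(1436))/Q) = Z/2Z.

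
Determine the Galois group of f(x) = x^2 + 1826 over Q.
Gal(K/Q) = Z/2Z (cyclic of order 2)

x^2 + 1826 is irreducible over Q since -1826 is not a rational square. The splitting field Q(sqrt(-1826)) has degree 2 over Q, and its unique nontrivial automorphism is sqrt(-1826) ↦ -sqrt(-1826). Hence Gal(Q(sqrt(-1826))/Q) = Z/2Z.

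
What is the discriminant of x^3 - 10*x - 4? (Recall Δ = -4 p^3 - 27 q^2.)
Δ = 3568

For a depressed cubic x^3 + p x + q the discriminant is Δ = -4 p^3 - 27 q^2 = -4*(-10)^3 - 27*(-4)^2 = 4000 - 432 = 3568.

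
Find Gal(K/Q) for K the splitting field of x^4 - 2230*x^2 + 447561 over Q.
Gal(K/Q) = Z/2Z (cyclic of order 2)

f factors as (x^2 - 2007)(x^2 - 223), so the splitting field is K = Q(sqrt(2007), sqrt(223)). The squarefree part of 2007 is 223 and the squarefree part of 223 is also 223, so sqrt(2007) and sqrt(223) are both rational multiples of sqrt(223). Hence Q(sqrt(2007)) = Q(sqrt(223)) = Q(sqrt(223)), and the splitting field collapses to a single degree-2 extension with Galois group Z/2Z.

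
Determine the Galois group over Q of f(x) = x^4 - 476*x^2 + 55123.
Gal(K/Q) = V_4 (Klein four-group, Z/2Z × Z/2Z)

f factors as (x^2 - 199)(x^2 - 277), so the splitting field is K = Q(sqrt(199), sqrt(277)). The elements 199, 277, 55123 are all non-squares in Q, so sqrt(199) and sqrt(277) generate independent quadratic extensions. Thus [K:Q] = 4 and Gal(K/Q) is generated by the two order-2 automorphisms sqrt(199) ↦ -sqrt(199) and sqrt(277) ↦ -sqrt(277), giving V_4.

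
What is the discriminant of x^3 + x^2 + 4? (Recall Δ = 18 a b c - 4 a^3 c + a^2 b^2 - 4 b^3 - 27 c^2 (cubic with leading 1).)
Δ = -448

For x^3 + a x^2 + b x + c the discriminant is Δ = 18 a b c - 4 a^3 c + a^2 b^2 - 4 b^3 - 27 c^2.
Plug a = 1, b = 0, c = 4:
  18*(1)*(0)*(4) - 4*(1)^3*(4) + (1)^2*(0)^2 - 4*(0)^3 - 27*(4)^2
  = 0 + (-16) + 0 + (0) + (-432)
  = -448.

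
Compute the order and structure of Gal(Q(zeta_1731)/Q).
|Gal(Q(zeta_1731)/Q)| = phi(1731) = 1152; group ≅ (Z/1731Z)^* ≅ Z/2Z × Z/576Z

The n-th cyclotomic polynomial Φ_1731(x) is the minimal polynomial of zeta_1731 over Q and has degree phi(1731) = 1152. So Q(zeta_1731) is a degree-1152 Galois extension with Galois group (Z/1731Z)^*. By CRT, (Z/1731Z)^* ≅ (Z/3Z)^* × (Z/577Z)^*. Each prime-power unit group is (Z/3Z)^* ≅ Z/2Z; (Z/577Z)^* ≅ Z/576Z. Hence Gal(Q(zeta_1731)/Q) ≅ Z/2Z × Z/576Z.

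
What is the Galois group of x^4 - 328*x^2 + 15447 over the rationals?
Gal(K/Q) = V_4 (Klein four-group, Z/2Z × Z/2Z)

f factors as (x^2 - 271)(x^2 - 57), so the splitting field is K = Q(sqrt(271), sqrt(57)). The elements 271, 57, 15447 are all non-squares in Q, so sqrt(271) and sqrt(57) generate independent quadratic extensions. Thus [K:Q] = 4 and Gal(K/Q) is generated by the two order-2 automorphisms sqrt(271) ↦ -sqrt(271) and sqrt(57) ↦ -sqrt(57), giving V_4.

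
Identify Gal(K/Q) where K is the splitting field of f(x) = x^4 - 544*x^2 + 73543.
Gal(K/Q) = V_4 (Klein four-group, Z/2Z × Z/2Z)

f factors as (x^2 - 293)(x^2 - 251), so the splitting field is K = Q(sqrt(293), sqrt(251)). The elements 293, 251, 73543 are all non-squares in Q, so sqrt(293) and sqrt(251) generate independent quadratic extensions. Thus [K:Q] = 4 and Gal(K/Q) is generated by the two order-2 automorphisms sqrt(293) ↦ -sqrt(293) and sqrt(251) ↦ -sqrt(251), giving V_4.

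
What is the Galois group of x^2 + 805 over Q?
Gal(K/Q) = Z/2Z (cyclic of order 2)

x^2 + 805 is irreducible over Q since -805 is not a rational square. The splitting field Q(sqrt(-805)) has degree 2 over Q, and its unique nontrivial automorphism is sqrt(-805) ↦ -sqrt(-805). Hence Gal(Q(sqrt(-805))/Q) = Z/2Z.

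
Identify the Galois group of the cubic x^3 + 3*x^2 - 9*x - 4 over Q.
Gal(K/Q) = S_3 (symmetric group of order 6)

Compute the discriminant of x^3 + (3)*x^2 + (-9)*x + (-4): Δ = 5589. Since Δ is not a rational square, the Galois group is not contained in A_3; it must be the full S_3 (irreducibility of the cubic rules out anything smaller).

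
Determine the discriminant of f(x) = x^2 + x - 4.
Δ = 17

For a quadratic a x^2 + b x + c the discriminant is Δ = b^2 - 4ac = (1)^2 - 4*(1)*(-4) = 1 - (-16) = 17.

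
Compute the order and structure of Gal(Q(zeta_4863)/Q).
|Gal(Q(zeta_4863)/Q)| = phi(4863) = 3240; group ≅ (Z/4863Z)^* ≅ Z/2Z × Z/1620Z

The n-th cyclotomic polynomial Φ_4863(x) is the minimal polynomial of zeta_4863 over Q and has degree phi(4863) = 3240. So Q(zeta_4863) is a degree-3240 Galois extension with Galois group (Z/4863Z)^*. By CRT, (Z/4863Z)^* ≅ (Z/3Z)^* × (Z/1621Z)^*. Each prime-power unit group is (Z/3Z)^* ≅ Z/2Z; (Z/1621Z)^* ≅ Z/1620Z. Hence Gal(Q(zeta_4863)/Q) ≅ Z/2Z × Z/1620Z.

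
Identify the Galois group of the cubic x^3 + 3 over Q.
Gal(K/Q) = S_3 (symmetric group of order 6)

Compute the discriminant of x^3 + (0)*x^2 + (0)*x + (3): Δ = -243. Since Δ is not a rational square, the Galois group is not contained in A_3; it must be the full S_3 (irreducibility of the cubic rules out anything smaller).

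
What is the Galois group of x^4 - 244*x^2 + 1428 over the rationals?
Gal(K/Q) = V_4 (Klein four-group, Z/2Z × Z/2Z)

f factors as (x^2 - 238)(x^2 - 6), so the splitting field is K = Q(sqrt(238), sqrt(6)). The elements 238, 6, 1428 are all non-squares in Q, so sqrt(238) and sqrt(6) generate independent quadratic extensions. Thus [K:Q] = 4 and Gal(K/Q) is generated by the two order-2 automorphisms sqrt(238) ↦ -sqrt(238) and sqrt(6) ↦ -sqrt(6), giving V_4.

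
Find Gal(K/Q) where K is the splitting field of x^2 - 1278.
Gal(K/Q) = Z/2Z (cyclic of order 2)

x^2 - 1278 is irreducible over Q since 1278 is not a rational square. The splitting field Q(sqrt(1278)) has degree 2 over Q, and its unique nontrivial automorphism is sqrt(1278) ↦ -sqrt(1278). Hence Gal(Q(sqrt(1278))/Q) = Z/2Z.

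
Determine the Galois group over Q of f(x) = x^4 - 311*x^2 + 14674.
Gal(K/Q) = V_4 (Klein four-group, Z/2Z × Z/2Z)

f factors as (x^2 - 58)(x^2 - 253), so the splitting field is K = Q(sqrt(58), sqrt(253)). The elements 58, 253, 14674 are all non-squares in Q, so sqrt(58) and sqrt(253) generate independent quadratic extensions. Thus [K:Q] = 4 and Gal(K/Q) is generated by the two order-2 automorphisms sqrt(58) ↦ -sqrt(58) and sqrt(253) ↦ -sqrt(253), giving V_4.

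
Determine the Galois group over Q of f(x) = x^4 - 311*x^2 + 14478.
Gal(K/Q) = V_4 (Klein four-group, Z/2Z × Z/2Z)

f factors as (x^2 - 57)(x^2 - 254), so the splitting field is K = Q(sqrt(57), sqrt(254)). The elements 57, 254, 14478 are all non-squares in Q, so sqrt(57) and sqrt(254) generate independent quadratic extensions. Thus [K:Q] = 4 and Gal(K/Q) is generated by the two order-2 automorphisms sqrt(57) ↦ -sqrt(57) and sqrt(254) ↦ -sqrt(254), giving V_4.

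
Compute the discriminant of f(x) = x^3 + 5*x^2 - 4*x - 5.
Δ = 4281

For x^3 + a x^2 + b x + c the discriminant is Δ = 18 a b c - 4 a^3 c + a^2 b^2 - 4 b^3 - 27 c^2.
Plug a = 5, b = -4, c = -5:
  18*(5)*(-4)*(-5) - 4*(5)^3*(-5) + (5)^2*(-4)^2 - 4*(-4)^3 - 27*(-5)^2
  = 1800 + (2500) + 400 + (256) + (-675)
  = 4281.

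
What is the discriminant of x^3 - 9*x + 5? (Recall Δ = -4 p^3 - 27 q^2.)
Δ = 2241

For a depressed cubic x^3 + p x + q the discriminant is Δ = -4 p^3 - 27 q^2 = -4*(-9)^3 - 27*(5)^2 = 2916 - 675 = 2241.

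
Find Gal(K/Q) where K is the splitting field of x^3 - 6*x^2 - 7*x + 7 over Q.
Gal(K/Q) = S_3 (symmetric group of order 6)

Compute the discriminant of x^3 + (-6)*x^2 + (-7)*x + (7): Δ = 13153. Since Δ is not a rational square, the Galois group is not contained in A_3; it must be the full S_3 (irreducibility of the cubic rules out anything smaller).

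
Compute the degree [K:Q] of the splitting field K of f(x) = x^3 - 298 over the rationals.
[K:Q] = 6

x^3 - 298 has one real root r = 298^(1/3) and two complex roots r*zeta_3, r*zeta_3^2 where zeta_3 = e^(2*pi*i/3). The splitting field is Q(r, zeta_3). [Q(r):Q] = 3 and [Q(zeta_3):Q] = 2 with gcd = 1, so [Q(r, zeta_3):Q] = 3 * 2 = 6.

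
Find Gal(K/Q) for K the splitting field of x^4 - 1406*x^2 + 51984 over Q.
Gal(K/Q) = Z/2Z (cyclic of order 2)

f factors as (x^2 - 38)(x^2 - 1368), so the splitting field is K = Q(sqrt(38), sqrt(1368)). The squarefree part of 38 is 38 and the squarefree part of 1368 is also 38, so sqrt(38) and sqrt(1368) are both rational multiples of sqrt(38). Hence Q(sqrt(38)) = Q(sqrt(1368)) = Q(sqrt(38)), and the splitting field collapses to a single degree-2 extension with Galois group Z/2Z.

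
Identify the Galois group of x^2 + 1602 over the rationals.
Gal(K/Q) = Z/2Z (cyclic of order 2)

x^2 + 1602 is irreducible over Q since -1602 is not a rational square. The splitting field Q(sqrt(-1602)) has degree 2 over Q, and its unique nontrivial automorphism is sqrt(-1602) ↦ -sqrt(-1602). Hence Gal(Q(sqrt(-1602))/Q) = Z/2Z.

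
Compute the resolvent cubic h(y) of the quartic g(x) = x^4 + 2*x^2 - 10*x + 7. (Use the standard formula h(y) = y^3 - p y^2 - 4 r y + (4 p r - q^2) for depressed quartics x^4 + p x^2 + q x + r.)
h(y) = y^3 - 2*y^2 - 28*y - 44

Identify coefficients: p = 2, q = -10, r = 7.
Plug into h(y) = y^3 - p y^2 - 4 r y + (4 p r - q^2):
  h(y) = y^3 - (2) y^2 - 4*(7) y + (4*(2)*(7) - (-10)^2)
       = y^3 + (-2) y^2 + (-28) y + (-44).
Simplifying: h(y) = y^3 - 2*y^2 - 28*y - 44.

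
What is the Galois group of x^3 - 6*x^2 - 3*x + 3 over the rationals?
Gal(K/Q) = S_3 (symmetric group of order 6)

Compute the discriminant of x^3 + (-6)*x^2 + (-3)*x + (3): Δ = 3753. Since Δ is not a rational square, the Galois group is not contained in A_3; it must be the full S_3 (irreducibility of the cubic rules out anything smaller).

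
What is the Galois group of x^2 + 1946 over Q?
Gal(K/Q) = Z/2Z (cyclic of order 2)

x^2 + 1946 is irreducible over Q since -1946 is not a rational square. The splitting field Q(sqrt(-1946)) has degree 2 over Q, and its unique nontrivial automorphism is sqrt(-1946) ↦ -sqrt(-1946). Hence Gal(Q(sqrt(-1946))/Q) = Z/2Z.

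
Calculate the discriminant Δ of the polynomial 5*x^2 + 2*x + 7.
Δ = -136

For a quadratic a x^2 + b x + c the discriminant is Δ = b^2 - 4ac = (2)^2 - 4*(5)*(7) = 4 - (140) = -136.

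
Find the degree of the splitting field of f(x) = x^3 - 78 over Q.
[K:Q] = 6

x^3 - 78 has one real root r = 78^(1/3) and two complex roots r*zeta_3, r*zeta_3^2 where zeta_3 = e^(2*pi*i/3). The splitting field is Q(r, zeta_3). [Q(r):Q] = 3 and [Q(zeta_3):Q] = 2 with gcd = 1, so [Q(r, zeta_3):Q] = 3 * 2 = 6.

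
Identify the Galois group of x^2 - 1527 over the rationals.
Gal(K/Q) = Z/2Z (cyclic of order 2)

x^2 - 1527 is irreducible over Q since 1527 is not a rational square. The splitting field Q(sqrt(1527)) has degree 2 over Q, and its unique nontrivial automorphism is sqrt(1527) ↦ -sqrt(1527). Hence Gal(Q(sqrt(1527))/Q) = Z/2Z.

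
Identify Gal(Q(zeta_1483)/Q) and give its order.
|Gal(Q(zeta_1483)/Q)| = phi(1483) = 1482; group ≅ (Z/1483Z)^* ≅ Z/1482Z

The n-th cyclotomic polynomial Φ_1483(x) is the minimal polynomial of zeta_1483 over Q and has degree phi(1483) = 1482. So Q(zeta_1483) is a degree-1482 Galois extension with Galois group (Z/1483Z)^*. (Z/1483Z)^* is cyclic since 1483 is an odd prime power (or 4). Hence Gal(Q(zeta_1483)/Q) ≅ Z/1482Z.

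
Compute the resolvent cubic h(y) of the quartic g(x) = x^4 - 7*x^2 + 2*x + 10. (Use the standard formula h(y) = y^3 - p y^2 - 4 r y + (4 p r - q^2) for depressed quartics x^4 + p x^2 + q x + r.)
h(y) = y^3 + 7*y^2 - 40*y - 284

Identify coefficients: p = -7, q = 2, r = 10.
Plug into h(y) = y^3 - p y^2 - 4 r y + (4 p r - q^2):
  h(y) = y^3 - (-7) y^2 - 4*(10) y + (4*(-7)*(10) - (2)^2)
       = y^3 + (7) y^2 + (-40) y + (-284).
Simplifying: h(y) = y^3 + 7*y^2 - 40*y - 284.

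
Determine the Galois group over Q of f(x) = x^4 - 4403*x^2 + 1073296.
Gal(K/Q) = Z/2Z (cyclic of order 2)

f factors as (x^2 - 4144)(x^2 - 259), so the splitting field is K = Q(sqrt(4144), sqrt(259)). The squarefree part of 4144 is 259 and the squarefree part of 259 is also 259, so sqrt(4144) and sqrt(259) are both rational multiples of sqrt(259). Hence Q(sqrt(4144)) = Q(sqrt(259)) = Q(sqrt(259)), and the splitting field collapses to a single degree-2 extension with Galois group Z/2Z.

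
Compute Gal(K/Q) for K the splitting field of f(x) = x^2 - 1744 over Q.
Gal(K/Q) = Z/2Z (cyclic of order 2)

x^2 - 1744 is irreducible over Q since 1744 is not a rational square. The splitting field Q(sqrt(1744)) has degree 2 over Q, and its unique nontrivial automorphism is sqrt(1744) ↦ -sqrt(1744). Hence Gal(Q(sqrt(1744))/Q) = Z/2Z.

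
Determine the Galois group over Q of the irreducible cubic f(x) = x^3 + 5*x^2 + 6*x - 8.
Gal(K/Q) = S_3 (symmetric group of order 6)

Compute the discriminant of x^3 + (5)*x^2 + (6)*x + (-8): Δ = -2012. Since Δ is not a rational square, the Galois group is not contained in A_3; it must be the full S_3 (irreducibility of the cubic rules out anything smaller).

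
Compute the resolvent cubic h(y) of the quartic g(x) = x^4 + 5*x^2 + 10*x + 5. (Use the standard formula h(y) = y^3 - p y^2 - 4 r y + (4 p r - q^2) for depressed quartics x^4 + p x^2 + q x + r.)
h(y) = y^3 - 5*y^2 - 20*y

Identify coefficients: p = 5, q = 10, r = 5.
Plug into h(y) = y^3 - p y^2 - 4 r y + (4 p r - q^2):
  h(y) = y^3 - (5) y^2 - 4*(5) y + (4*(5)*(5) - (10)^2)
       = y^3 + (-5) y^2 + (-20) y + (0).
Simplifying: h(y) = y^3 - 5*y^2 - 20*y.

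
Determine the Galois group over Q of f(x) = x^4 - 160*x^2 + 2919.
Gal(K/Q) = V_4 (Klein four-group, Z/2Z × Z/2Z)

f factors as (x^2 - 21)(x^2 - 139), so the splitting field is K = Q(sqrt(21), sqrt(139)). The elements 21, 139, 2919 are all non-squares in Q, so sqrt(21) and sqrt(139) generate independent quadratic extensions. Thus [K:Q] = 4 and Gal(K/Q) is generated by the two order-2 automorphisms sqrt(21) ↦ -sqrt(21) and sqrt(139) ↦ -sqrt(139), giving V_4.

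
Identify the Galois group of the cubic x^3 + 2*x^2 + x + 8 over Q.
Gal(K/Q) = S_3 (symmetric group of order 6)

Compute the discriminant of x^3 + (2)*x^2 + (1)*x + (8): Δ = -1696. Since Δ is not a rational square, the Galois group is not contained in A_3; it must be the full S_3 (irreducibility of the cubic rules out anything smaller).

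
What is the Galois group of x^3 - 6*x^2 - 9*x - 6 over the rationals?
Gal(K/Q) = S_3 (symmetric group of order 6)

Compute the discriminant of x^3 + (-6)*x^2 + (-9)*x + (-6): Δ = -6156. Since Δ is not a rational square, the Galois group is not contained in A_3; it must be the full S_3 (irreducibility of the cubic rules out anything smaller).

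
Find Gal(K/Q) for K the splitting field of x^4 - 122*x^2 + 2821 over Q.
Gal(K/Q) = V_4 (Klein four-group, Z/2Z × Z/2Z)

f factors as (x^2 - 31)(x^2 - 91), so the splitting field is K = Q(sqrt(31), sqrt(91)). The elements 31, 91, 2821 are all non-squares in Q, so sqrt(31) and sqrt(91) generate independent quadratic extensions. Thus [K:Q] = 4 and Gal(K/Q) is generated by the two order-2 automorphisms sqrt(31) ↦ -sqrt(31) and sqrt(91) ↦ -sqrt(91), giving V_4.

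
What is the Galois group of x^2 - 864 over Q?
Gal(K/Q) = Z/2Z (cyclic of order 2)

x^2 - 864 is irreducible over Q since 864 is not a rational square. The splitting field Q(sqrt(864)) has degree 2 over Q, and its unique nontrivial automorphism is sqrt(864) ↦ -sqrt(864). Hence Gal(Q(sqrt(864))/Q) = Z/2Z.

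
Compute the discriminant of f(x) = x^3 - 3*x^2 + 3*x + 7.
Δ = -1728

For x^3 + a x^2 + b x + c the discriminant is Δ = 18 a b c - 4 a^3 c + a^2 b^2 - 4 b^3 - 27 c^2.
Plug a = -3, b = 3, c = 7:
  18*(-3)*(3)*(7) - 4*(-3)^3*(7) + (-3)^2*(3)^2 - 4*(3)^3 - 27*(7)^2
  = -1134 + (756) + 81 + (-108) + (-1323)
  = -1728.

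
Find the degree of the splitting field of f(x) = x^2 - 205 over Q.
[K:Q] = 2

The polynomial x^2 - 205 is irreducible over Q since 205 is not a perfect square. Its splitting field is Q(sqrt(205)), which has degree 2 over Q.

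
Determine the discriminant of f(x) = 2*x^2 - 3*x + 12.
Δ = -87

For a quadratic a x^2 + b x + c the discriminant is Δ = b^2 - 4ac = (-3)^2 - 4*(2)*(12) = 9 - (96) = -87.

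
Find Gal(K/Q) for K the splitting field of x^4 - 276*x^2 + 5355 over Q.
Gal(K/Q) = V_4 (Klein four-group, Z/2Z × Z/2Z)

f factors as (x^2 - 21)(x^2 - 255), so the splitting field is K = Q(sqrt(21), sqrt(255)). The elements 21, 255, 5355 are all non-squares in Q, so sqrt(21) and sqrt(255) generate independent quadratic extensions. Thus [K:Q] = 4 and Gal(K/Q) is generated by the two order-2 automorphisms sqrt(21) ↦ -sqrt(21) and sqrt(255) ↦ -sqrt(255), giving V_4.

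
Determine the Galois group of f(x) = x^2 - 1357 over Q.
Gal(K/Q) = Z/2Z (cyclic of order 2)

x^2 - 1357 is irreducible over Q since 1357 is not a rational square. The splitting field Q(sqrt(1357)) has degree 2 over Q, and its unique nontrivial automorphism is sqrt(1357) ↦ -sqrt(1357). Hence Gal(Q(sqrt(1357))/Q) = Z/2Z.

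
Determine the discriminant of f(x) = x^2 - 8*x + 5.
Δ = 44

For a quadratic a x^2 + b x + c the discriminant is Δ = b^2 - 4ac = (-8)^2 - 4*(1)*(5) = 64 - (20) = 44.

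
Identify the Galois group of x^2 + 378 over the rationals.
Gal(K/Q) = Z/2Z (cyclic of order 2)

x^2 + 378 is irreducible over Q since -378 is not a rational square. The splitting field Q(sqrt(-378)) has degree 2 over Q, and its unique nontrivial automorphism is sqrt(-378) ↦ -sqrt(-378). Hence Gal(Q(sqrt(-378))/Q) = Z/2Z.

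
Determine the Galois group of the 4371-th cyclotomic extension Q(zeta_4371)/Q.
|Gal(Q(zeta_4371)/Q)| = phi(4371) = 2760; group ≅ (Z/4371Z)^* ≅ Z/2Z × Z/30Z × Z/46Z

The n-th cyclotomic polynomial Φ_4371(x) is the minimal polynomial of zeta_4371 over Q and has degree phi(4371) = 2760. So Q(zeta_4371) is a degree-2760 Galois extension with Galois group (Z/4371Z)^*. By CRT, (Z/4371Z)^* ≅ (Z/3Z)^* × (Z/31Z)^* × (Z/47Z)^*. Each prime-power unit group is (Z/3Z)^* ≅ Z/2Z; (Z/31Z)^* ≅ Z/30Z; (Z/47Z)^* ≅ Z/46Z. Hence Gal(Q(zeta_4371)/Q) ≅ Z/2Z × Z/30Z × Z/46Z.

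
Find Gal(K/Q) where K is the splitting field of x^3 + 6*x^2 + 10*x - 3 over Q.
Gal(K/Q) = S_3 (symmetric group of order 6)

Compute the discriminant of x^3 + (6)*x^2 + (10)*x + (-3): Δ = -1291. Since Δ is not a rational square, the Galois group is not contained in A_3; it must be the full S_3 (irreducibility of the cubic rules out anything smaller).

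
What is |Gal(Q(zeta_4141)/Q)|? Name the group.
|Gal(Q(zeta_4141)/Q)| = phi(4141) = 4000; group ≅ (Z/4141Z)^* ≅ Z/40Z × Z/100Z

The n-th cyclotomic polynomial Φ_4141(x) is the minimal polynomial of zeta_4141 over Q and has degree phi(4141) = 4000. So Q(zeta_4141) is a degree-4000 Galois extension with Galois group (Z/4141Z)^*. By CRT, (Z/4141Z)^* ≅ (Z/41Z)^* × (Z/101Z)^*. Each prime-power unit group is (Z/41Z)^* ≅ Z/40Z; (Z/101Z)^* ≅ Z/100Z. Hence Gal(Q(zeta_4141)/Q) ≅ Z/40Z × Z/100Z.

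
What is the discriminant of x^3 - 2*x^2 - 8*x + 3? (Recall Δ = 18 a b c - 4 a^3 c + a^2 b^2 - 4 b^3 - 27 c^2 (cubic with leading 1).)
Δ = 3021

For x^3 + a x^2 + b x + c the discriminant is Δ = 18 a b c - 4 a^3 c + a^2 b^2 - 4 b^3 - 27 c^2.
Plug a = -2, b = -8, c = 3:
  18*(-2)*(-8)*(3) - 4*(-2)^3*(3) + (-2)^2*(-8)^2 - 4*(-8)^3 - 27*(3)^2
  = 864 + (96) + 256 + (2048) + (-243)
  = 3021.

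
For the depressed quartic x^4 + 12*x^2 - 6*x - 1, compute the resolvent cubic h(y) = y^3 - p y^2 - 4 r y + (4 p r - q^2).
h(y) = y^3 - 12*y^2 + 4*y - 84

Identify coefficients: p = 12, q = -6, r = -1.
Plug into h(y) = y^3 - p y^2 - 4 r y + (4 p r - q^2):
  h(y) = y^3 - (12) y^2 - 4*(-1) y + (4*(12)*(-1) - (-6)^2)
       = y^3 + (-12) y^2 + (4) y + (-84).
Simplifying: h(y) = y^3 - 12*y^2 + 4*y - 84.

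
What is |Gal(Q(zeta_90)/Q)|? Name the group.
|Gal(Q(zeta_90)/Q)| = phi(90) = 24; group ≅ (Z/90Z)^* ≅ Z/4Z × Z/6Z

The n-th cyclotomic polynomial Φ_90(x) is the minimal polynomial of zeta_90 over Q and has degree phi(90) = 24. So Q(zeta_90) is a degree-24 Galois extension with Galois group (Z/90Z)^*. By CRT, (Z/90Z)^* ≅ (Z/2Z)^* × (Z/9Z)^* × (Z/5Z)^*. Each prime-power unit group is (Z/2Z)^* ≅ trivial group (order 1); (Z/9Z)^* ≅ Z/6Z; (Z/5Z)^* ≅ Z/4Z. Hence Gal(Q(zeta_90)/Q) ≅ Z/4Z × Z/6Z.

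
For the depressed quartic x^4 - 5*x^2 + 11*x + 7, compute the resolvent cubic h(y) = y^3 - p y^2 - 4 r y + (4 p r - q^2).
h(y) = y^3 + 5*y^2 - 28*y - 261

Identify coefficients: p = -5, q = 11, r = 7.
Plug into h(y) = y^3 - p y^2 - 4 r y + (4 p r - q^2):
  h(y) = y^3 - (-5) y^2 - 4*(7) y + (4*(-5)*(7) - (11)^2)
       = y^3 + (5) y^2 + (-28) y + (-261).
Simplifying: h(y) = y^3 + 5*y^2 - 28*y - 261.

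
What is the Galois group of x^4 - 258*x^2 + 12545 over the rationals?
Gal(K/Q) = V_4 (Klein four-group, Z/2Z × Z/2Z)

f factors as (x^2 - 65)(x^2 - 193), so the splitting field is K = Q(sqrt(65), sqrt(193)). The elements 65, 193, 12545 are all non-squares in Q, so sqrt(65) and sqrt(193) generate independent quadratic extensions. Thus [K:Q] = 4 and Gal(K/Q) is generated by the two order-2 automorphisms sqrt(65) ↦ -sqrt(65) and sqrt(193) ↦ -sqrt(193), giving V_4.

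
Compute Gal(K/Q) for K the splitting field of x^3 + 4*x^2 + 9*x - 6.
Gal(K/Q) = S_3 (symmetric group of order 6)

Compute the discriminant of x^3 + (4)*x^2 + (9)*x + (-6): Δ = -4944. Since Δ is not a rational square, the Galois group is not contained in A_3; it must be the full S_3 (irreducibility of the cubic rules out anything smaller).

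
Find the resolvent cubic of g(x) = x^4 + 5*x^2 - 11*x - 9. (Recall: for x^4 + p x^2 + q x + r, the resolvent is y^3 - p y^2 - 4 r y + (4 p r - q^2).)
h(y) = y^3 - 5*y^2 + 36*y - 301

Identify coefficients: p = 5, q = -11, r = -9.
Plug into h(y) = y^3 - p y^2 - 4 r y + (4 p r - q^2):
  h(y) = y^3 - (5) y^2 - 4*(-9) y + (4*(5)*(-9) - (-11)^2)
       = y^3 + (-5) y^2 + (36) y + (-301).
Simplifying: h(y) = y^3 - 5*y^2 + 36*y - 301.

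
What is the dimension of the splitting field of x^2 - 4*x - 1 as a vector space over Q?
[K:Q] = 2

The discriminant of x^2 + (-4)*x + (-1) is b^2 - 4c = 16 - (-4) = 20. Since 20 is not a perfect square in Q, the polynomial is irreducible over Q. Its two roots generate a degree-2 extension, so [K:Q] = 2.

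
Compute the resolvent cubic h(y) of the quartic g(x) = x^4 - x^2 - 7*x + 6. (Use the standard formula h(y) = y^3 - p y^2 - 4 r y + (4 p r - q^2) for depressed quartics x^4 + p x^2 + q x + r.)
h(y) = y^3 + y^2 - 24*y - 73

Identify coefficients: p = -1, q = -7, r = 6.
Plug into h(y) = y^3 - p y^2 - 4 r y + (4 p r - q^2):
  h(y) = y^3 - (-1) y^2 - 4*(6) y + (4*(-1)*(6) - (-7)^2)
       = y^3 + (1) y^2 + (-24) y + (-73).
Simplifying: h(y) = y^3 + y^2 - 24*y - 73.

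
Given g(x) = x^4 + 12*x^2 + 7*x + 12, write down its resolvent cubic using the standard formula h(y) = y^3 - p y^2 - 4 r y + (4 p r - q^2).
h(y) = y^3 - 12*y^2 - 48*y + 527

Identify coefficients: p = 12, q = 7, r = 12.
Plug into h(y) = y^3 - p y^2 - 4 r y + (4 p r - q^2):
  h(y) = y^3 - (12) y^2 - 4*(12) y + (4*(12)*(12) - (7)^2)
       = y^3 + (-12) y^2 + (-48) y + (527).
Simplifying: h(y) = y^3 - 12*y^2 - 48*y + 527.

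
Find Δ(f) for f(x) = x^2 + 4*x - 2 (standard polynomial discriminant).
Δ = 24

For a quadratic a x^2 + b x + c the discriminant is Δ = b^2 - 4ac = (4)^2 - 4*(1)*(-2) = 16 - (-8) = 24.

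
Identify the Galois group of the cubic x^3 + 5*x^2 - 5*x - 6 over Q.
Gal(K/Q) = S_3 (symmetric group of order 6)

Compute the discriminant of x^3 + (5)*x^2 + (-5)*x + (-6): Δ = 5853. Since Δ is not a rational square, the Galois group is not contained in A_3; it must be the full S_3 (irreducibility of the cubic rules out anything smaller).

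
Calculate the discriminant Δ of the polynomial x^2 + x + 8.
Δ = -31

For a quadratic a x^2 + b x + c the discriminant is Δ = b^2 - 4ac = (1)^2 - 4*(1)*(8) = 1 - (32) = -31.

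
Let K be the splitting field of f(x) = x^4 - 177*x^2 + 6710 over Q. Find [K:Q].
[K:Q] = 4

f factors as (x^2 - 122)(x^2 - 55); the splitting field is K = Q(sqrt(122), sqrt(55)). Since 122, 55, and 6710 are all non-squares in Q, the three subfields Q(sqrt(122)), Q(sqrt(55)), Q(sqrt(6710)) are distinct degree-2 extensions, so [K:Q] = 4 (Klein four Galois group).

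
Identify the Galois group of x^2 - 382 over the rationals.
Gal(K/Q) = Z/2Z (cyclic of order 2)

x^2 - 382 is irreducible over Q since 382 is not a rational square. The splitting field Q(sqrt(382)) has degree 2 over Q, and its unique nontrivial automorphism is sqrt(382) ↦ -sqrt(382). Hence Gal(Q(sqrt(382))/Q) = Z/2Z.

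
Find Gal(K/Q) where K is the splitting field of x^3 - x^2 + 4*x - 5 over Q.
Gal(K/Q) = S_3 (symmetric group of order 6)

Compute the discriminant of x^3 + (-1)*x^2 + (4)*x + (-5): Δ = -575. Since Δ is not a rational square, the Galois group is not contained in A_3; it must be the full S_3 (irreducibility of the cubic rules out anything smaller).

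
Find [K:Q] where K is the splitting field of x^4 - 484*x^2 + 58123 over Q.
[K:Q] = 4

f factors as (x^2 - 263)(x^2 - 221); the splitting field is K = Q(sqrt(263), sqrt(221)). Since 263, 221, and 58123 are all non-squares in Q, the three subfields Q(sqrt(263)), Q(sqrt(221)), Q(sqrt(58123)) are distinct degree-2 extensions, so [K:Q] = 4 (Klein four Galois group).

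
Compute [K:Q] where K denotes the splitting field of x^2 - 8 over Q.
[K:Q] = 2

The discriminant of x^2 + (0)*x + (-8) is b^2 - 4c = 0 - (-32) = 32. Since 32 is not a perfect square in Q, the polynomial is irreducible over Q. Its two roots generate a degree-2 extension, so [K:Q] = 2.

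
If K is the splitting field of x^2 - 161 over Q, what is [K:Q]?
[K:Q] = 2

The polynomial x^2 - 161 is irreducible over Q since 161 is not a perfect square. Its splitting field is Q(sqrt(161)), which has degree 2 over Q.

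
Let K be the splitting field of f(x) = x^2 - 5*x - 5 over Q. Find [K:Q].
[K:Q] = 2

The discriminant of x^2 + (-5)*x + (-5) is b^2 - 4c = 25 - (-20) = 45. Since 45 is not a perfect square in Q, the polynomial is irreducible over Q. Its two roots generate a degree-2 extension, so [K:Q] = 2.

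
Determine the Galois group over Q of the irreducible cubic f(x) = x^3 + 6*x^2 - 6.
Gal(K/Q) = S_3 (symmetric group of order 6)

Compute the discriminant of x^3 + (6)*x^2 + (0)*x + (-6): Δ = 4212. Since Δ is not a rational square, the Galois group is not contained in A_3; it must be the full S_3 (irreducibility of the cubic rules out anything smaller).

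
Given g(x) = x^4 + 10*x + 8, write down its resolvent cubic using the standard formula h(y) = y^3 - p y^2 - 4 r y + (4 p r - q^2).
h(y) = y^3 - 32*y - 100

Identify coefficients: p = 0, q = 10, r = 8.
Plug into h(y) = y^3 - p y^2 - 4 r y + (4 p r - q^2):
  h(y) = y^3 - (0) y^2 - 4*(8) y + (4*(0)*(8) - (10)^2)
       = y^3 + (0) y^2 + (-32) y + (-100).
Simplifying: h(y) = y^3 - 32*y - 100.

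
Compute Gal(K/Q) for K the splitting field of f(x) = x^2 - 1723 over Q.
Gal(K/Q) = Z/2Z (cyclic of order 2)

x^2 - 1723 is irreducible over Q since 1723 is not a rational square. The splitting field Q(sqrt(1723)) has degree 2 over Q, and its unique nontrivial automorphism is sqrt(1723) ↦ -sqrt(1723). Hence Gal(Q(sqrt(1723))/Q) = Z/2Z.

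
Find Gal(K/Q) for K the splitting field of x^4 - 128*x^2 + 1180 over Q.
Gal(K/Q) = V_4 (Klein four-group, Z/2Z × Z/2Z)

f factors as (x^2 - 118)(x^2 - 10), so the splitting field is K = Q(sqrt(118), sqrt(10)). The elements 118, 10, 1180 are all non-squares in Q, so sqrt(118) and sqrt(10) generate independent quadratic extensions. Thus [K:Q] = 4 and Gal(K/Q) is generated by the two order-2 automorphisms sqrt(118) ↦ -sqrt(118) and sqrt(10) ↦ -sqrt(10), giving V_4.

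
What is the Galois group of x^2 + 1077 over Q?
Gal(K/Q) = Z/2Z (cyclic of order 2)

x^2 + 1077 is irreducible over Q since -1077 is not a rational square. The splitting field Q(sqrt(-1077)) has degree 2 over Q, and its unique nontrivial automorphism is sqrt(-1077) ↦ -sqrt(-1077). Hence Gal(Q(sqrt(-1077))/Q) = Z/2Z.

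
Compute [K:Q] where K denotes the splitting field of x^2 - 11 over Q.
[K:Q] = 2

The discriminant of x^2 + (0)*x + (-11) is b^2 - 4c = 0 - (-44) = 44. Since 44 is not a perfect square in Q, the polynomial is irreducible over Q. Its two roots generate a degree-2 extension, so [K:Q] = 2.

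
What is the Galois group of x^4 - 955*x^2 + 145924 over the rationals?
Gal(K/Q) = Z/2Z (cyclic of order 2)

f factors as (x^2 - 764)(x^2 - 191), so the splitting field is K = Q(sqrt(764), sqrt(191)). The squarefree part of 764 is 191 and the squarefree part of 191 is also 191, so sqrt(764) and sqrt(191) are both rational multiples of sqrt(191). Hence Q(sqrt(764)) = Q(sqrt(191)) = Q(sqrt(191)), and the splitting field collapses to a single degree-2 extension with Galois group Z/2Z.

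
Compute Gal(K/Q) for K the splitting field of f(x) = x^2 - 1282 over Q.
Gal(K/Q) = Z/2Z (cyclic of order 2)

x^2 - 1282 is irreducible over Q since 1282 is not a rational square. The splitting field Q(sqrt(1282)) has degree 2 over Q, and its unique nontrivial automorphism is sqrt(1282) ↦ -sqrt(1282). Hence Gal(Q(sqrt(1282))/Q) = Z/2Z.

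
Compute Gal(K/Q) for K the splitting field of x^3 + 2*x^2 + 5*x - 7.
Gal(K/Q) = S_3 (symmetric group of order 6)

Compute the discriminant of x^3 + (2)*x^2 + (5)*x + (-7): Δ = -2759. Since Δ is not a rational square, the Galois group is not contained in A_3; it must be the full S_3 (irreducibility of the cubic rules out anything smaller).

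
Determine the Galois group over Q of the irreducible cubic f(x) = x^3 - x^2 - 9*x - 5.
Gal(K/Q) = S_3 (symmetric group of order 6)

Compute the discriminant of x^3 + (-1)*x^2 + (-9)*x + (-5): Δ = 1492. Since Δ is not a rational square, the Galois group is not contained in A_3; it must be the full S_3 (irreducibility of the cubic rules out anything smaller).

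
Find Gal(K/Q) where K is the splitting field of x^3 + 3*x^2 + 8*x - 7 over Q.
Gal(K/Q) = S_3 (symmetric group of order 6)

Compute the discriminant of x^3 + (3)*x^2 + (8)*x + (-7): Δ = -5063. Since Δ is not a rational square, the Galois group is not contained in A_3; it must be the full S_3 (irreducibility of the cubic rules out anything smaller).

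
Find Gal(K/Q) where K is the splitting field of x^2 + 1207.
Gal(K/Q) = Z/2Z (cyclic of order 2)

x^2 + 1207 is irreducible over Q since -1207 is not a rational square. The splitting field Q(sqrt(-1207)) has degree 2 over Q, and its unique nontrivial automorphism is sqrt(-1207) ↦ -sqrt(-1207). Hence Gal(Q(sqrt(-1207))/Q) = Z/2Z.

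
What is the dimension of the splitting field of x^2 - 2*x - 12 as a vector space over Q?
[K:Q] = 2

The discriminant of x^2 + (-2)*x + (-12) is b^2 - 4c = 4 - (-48) = 52. Since 52 is not a perfect square in Q, the polynomial is irreducible over Q. Its two roots generate a degree-2 extension, so [K:Q] = 2.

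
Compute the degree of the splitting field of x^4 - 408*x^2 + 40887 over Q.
[K:Q] = 4

f factors as (x^2 - 231)(x^2 - 177); the splitting field is K = Q(sqrt(231), sqrt(177)). Since 231, 177, and 40887 are all non-squares in Q, the three subfields Q(sqrt(231)), Q(sqrt(177)), Q(sqrt(40887)) are distinct degree-2 extensions, so [K:Q] = 4 (Klein four Galois group).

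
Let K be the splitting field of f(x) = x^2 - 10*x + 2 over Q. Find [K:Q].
[K:Q] = 2

The discriminant of x^2 + (-10)*x + (2) is b^2 - 4c = 100 - (8) = 92. Since 92 is not a perfect square in Q, the polynomial is irreducible over Q. Its two roots generate a degree-2 extension, so [K:Q] = 2.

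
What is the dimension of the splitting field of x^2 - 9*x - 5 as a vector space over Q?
[K:Q] = 2

The discriminant of x^2 + (-9)*x + (-5) is b^2 - 4c = 81 - (-20) = 101. Since 101 is not a perfect square in Q, the polynomial is irreducible over Q. Its two roots generate a degree-2 extension, so [K:Q] = 2.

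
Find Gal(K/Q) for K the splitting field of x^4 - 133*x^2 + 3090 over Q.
Gal(K/Q) = V_4 (Klein four-group, Z/2Z × Z/2Z)

f factors as (x^2 - 30)(x^2 - 103), so the splitting field is K = Q(sqrt(30), sqrt(103)). The elements 30, 103, 3090 are all non-squares in Q, so sqrt(30) and sqrt(103) generate independent quadratic extensions. Thus [K:Q] = 4 and Gal(K/Q) is generated by the two order-2 automorphisms sqrt(30) ↦ -sqrt(30) and sqrt(103) ↦ -sqrt(103), giving V_4.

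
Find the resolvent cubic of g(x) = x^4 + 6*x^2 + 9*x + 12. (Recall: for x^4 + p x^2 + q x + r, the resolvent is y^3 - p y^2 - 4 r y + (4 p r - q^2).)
h(y) = y^3 - 6*y^2 - 48*y + 207

Identify coefficients: p = 6, q = 9, r = 12.
Plug into h(y) = y^3 - p y^2 - 4 r y + (4 p r - q^2):
  h(y) = y^3 - (6) y^2 - 4*(12) y + (4*(6)*(12) - (9)^2)
       = y^3 + (-6) y^2 + (-48) y + (207).
Simplifying: h(y) = y^3 - 6*y^2 - 48*y + 207.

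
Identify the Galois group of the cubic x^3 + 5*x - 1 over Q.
Gal(K/Q) = S_3 (symmetric group of order 6)

Compute the discriminant of x^3 + (0)*x^2 + (5)*x + (-1): Δ = -527. Since Δ is not a rational square, the Galois group is not contained in A_3; it must be the full S_3 (irreducibility of the cubic rules out anything smaller).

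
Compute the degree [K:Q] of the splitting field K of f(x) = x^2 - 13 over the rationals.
[K:Q] = 2

The polynomial x^2 - 13 is irreducible over Q since 13 is not a perfect square. Its splitting field is Q(sqrt(13)), which has degree 2 over Q.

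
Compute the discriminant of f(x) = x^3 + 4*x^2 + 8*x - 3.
Δ = -2227

For x^3 + a x^2 + b x + c the discriminant is Δ = 18 a b c - 4 a^3 c + a^2 b^2 - 4 b^3 - 27 c^2.
Plug a = 4, b = 8, c = -3:
  18*(4)*(8)*(-3) - 4*(4)^3*(-3) + (4)^2*(8)^2 - 4*(8)^3 - 27*(-3)^2
  = -1728 + (768) + 1024 + (-2048) + (-243)
  = -2227.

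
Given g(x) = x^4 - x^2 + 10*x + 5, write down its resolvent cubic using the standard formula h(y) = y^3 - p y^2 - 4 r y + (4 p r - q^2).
h(y) = y^3 + y^2 - 20*y - 120

Identify coefficients: p = -1, q = 10, r = 5.
Plug into h(y) = y^3 - p y^2 - 4 r y + (4 p r - q^2):
  h(y) = y^3 - (-1) y^2 - 4*(5) y + (4*(-1)*(5) - (10)^2)
       = y^3 + (1) y^2 + (-20) y + (-120).
Simplifying: h(y) = y^3 + y^2 - 20*y - 120.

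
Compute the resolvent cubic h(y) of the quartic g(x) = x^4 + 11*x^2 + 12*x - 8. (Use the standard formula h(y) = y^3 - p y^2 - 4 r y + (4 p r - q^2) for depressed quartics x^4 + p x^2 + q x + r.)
h(y) = y^3 - 11*y^2 + 32*y - 496

Identify coefficients: p = 11, q = 12, r = -8.
Plug into h(y) = y^3 - p y^2 - 4 r y + (4 p r - q^2):
  h(y) = y^3 - (11) y^2 - 4*(-8) y + (4*(11)*(-8) - (12)^2)
       = y^3 + (-11) y^2 + (32) y + (-496).
Simplifying: h(y) = y^3 - 11*y^2 + 32*y - 496.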